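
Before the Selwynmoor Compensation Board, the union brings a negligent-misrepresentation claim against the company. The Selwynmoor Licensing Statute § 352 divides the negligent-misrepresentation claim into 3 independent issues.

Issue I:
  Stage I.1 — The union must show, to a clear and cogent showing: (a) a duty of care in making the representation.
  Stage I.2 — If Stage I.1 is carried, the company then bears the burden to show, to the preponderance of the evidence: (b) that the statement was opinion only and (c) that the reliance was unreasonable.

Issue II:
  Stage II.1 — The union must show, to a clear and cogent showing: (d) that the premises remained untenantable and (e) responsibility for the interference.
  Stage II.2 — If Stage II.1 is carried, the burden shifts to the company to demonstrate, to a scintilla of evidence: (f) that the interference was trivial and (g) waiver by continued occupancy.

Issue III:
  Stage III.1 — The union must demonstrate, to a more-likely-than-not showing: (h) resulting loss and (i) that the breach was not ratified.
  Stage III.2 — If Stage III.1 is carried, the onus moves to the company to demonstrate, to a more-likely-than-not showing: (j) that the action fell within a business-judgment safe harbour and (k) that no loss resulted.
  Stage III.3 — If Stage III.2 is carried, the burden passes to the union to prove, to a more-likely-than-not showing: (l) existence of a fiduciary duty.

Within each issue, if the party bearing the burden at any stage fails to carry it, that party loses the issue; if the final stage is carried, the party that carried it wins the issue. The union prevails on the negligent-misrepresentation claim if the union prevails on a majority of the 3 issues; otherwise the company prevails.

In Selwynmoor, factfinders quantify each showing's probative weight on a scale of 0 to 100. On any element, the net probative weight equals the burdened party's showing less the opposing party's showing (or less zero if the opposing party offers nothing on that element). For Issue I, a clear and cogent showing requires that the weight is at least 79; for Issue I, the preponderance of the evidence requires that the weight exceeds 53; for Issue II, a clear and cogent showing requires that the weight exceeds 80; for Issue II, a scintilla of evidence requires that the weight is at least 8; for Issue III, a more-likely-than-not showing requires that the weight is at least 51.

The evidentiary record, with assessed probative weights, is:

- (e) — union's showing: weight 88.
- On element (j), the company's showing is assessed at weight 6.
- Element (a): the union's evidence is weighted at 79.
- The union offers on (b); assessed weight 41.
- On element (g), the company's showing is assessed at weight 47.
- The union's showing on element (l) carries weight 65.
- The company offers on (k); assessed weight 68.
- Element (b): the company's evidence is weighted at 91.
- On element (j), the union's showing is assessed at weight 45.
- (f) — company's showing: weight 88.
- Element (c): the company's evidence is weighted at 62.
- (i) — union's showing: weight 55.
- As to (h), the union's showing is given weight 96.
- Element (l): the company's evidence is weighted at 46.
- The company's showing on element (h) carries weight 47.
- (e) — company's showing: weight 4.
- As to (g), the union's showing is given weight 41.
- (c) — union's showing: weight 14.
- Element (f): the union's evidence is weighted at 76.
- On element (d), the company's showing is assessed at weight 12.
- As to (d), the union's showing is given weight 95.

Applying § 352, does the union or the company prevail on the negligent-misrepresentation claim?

union

— Issue I —
Stage I.1 — burden on union; standard: a clear and cogent showing (weight is at least 79).
    (a): 79 ≥ 79 [met]
  The union carries Stage I.1; the company now bears the burden.
Stage I.2 — burden on company; standard: the preponderance of the evidence (weight exceeds 53).
    (b): 91 − 41 = 50 ≤ 53 [not met]
    (c): 62 − 14 = 48 ≤ 53 [not met]
  The company does not carry Stage I.2.
The analysis ends at Stage I.2; the union prevails on this issue.
— Issue II —
Stage II.1 — burden on union; standard: a clear and cogent showing (weight exceeds 80).
    (d): 95 − 12 = 83 > 80 [met]
    (e): 88 − 4 = 84 > 80 [met]
  The union carries Stage II.1; the company now bears the burden.
Stage II.2 — burden on company; standard: a scintilla of evidence (weight is at least 8).
    (f): 88 − 76 = 12 ≥ 8 [met]
    (g): 47 − 41 = 6 < 8 [not met]
  The company does not carry Stage II.2.
The analysis ends at Stage II.2; the union prevails on this issue.
— Issue III —
At Stage III.1 the union must meet a more-likely-than-not showing (weight is at least 51): on (h) the weight is 96 less the opposing 47 gives net 49, < 51, so (h) does not meet the standard; on (i) the weight is 55, which does reach 51, so (i) meets the standard.
  Stage III.1 not carried; the union fails its burden.
The company prevails on this issue.
Per-issue: Issue I → union; Issue II → union; Issue III → company. The union must prevail on a majority of issues; overall, the union prevails.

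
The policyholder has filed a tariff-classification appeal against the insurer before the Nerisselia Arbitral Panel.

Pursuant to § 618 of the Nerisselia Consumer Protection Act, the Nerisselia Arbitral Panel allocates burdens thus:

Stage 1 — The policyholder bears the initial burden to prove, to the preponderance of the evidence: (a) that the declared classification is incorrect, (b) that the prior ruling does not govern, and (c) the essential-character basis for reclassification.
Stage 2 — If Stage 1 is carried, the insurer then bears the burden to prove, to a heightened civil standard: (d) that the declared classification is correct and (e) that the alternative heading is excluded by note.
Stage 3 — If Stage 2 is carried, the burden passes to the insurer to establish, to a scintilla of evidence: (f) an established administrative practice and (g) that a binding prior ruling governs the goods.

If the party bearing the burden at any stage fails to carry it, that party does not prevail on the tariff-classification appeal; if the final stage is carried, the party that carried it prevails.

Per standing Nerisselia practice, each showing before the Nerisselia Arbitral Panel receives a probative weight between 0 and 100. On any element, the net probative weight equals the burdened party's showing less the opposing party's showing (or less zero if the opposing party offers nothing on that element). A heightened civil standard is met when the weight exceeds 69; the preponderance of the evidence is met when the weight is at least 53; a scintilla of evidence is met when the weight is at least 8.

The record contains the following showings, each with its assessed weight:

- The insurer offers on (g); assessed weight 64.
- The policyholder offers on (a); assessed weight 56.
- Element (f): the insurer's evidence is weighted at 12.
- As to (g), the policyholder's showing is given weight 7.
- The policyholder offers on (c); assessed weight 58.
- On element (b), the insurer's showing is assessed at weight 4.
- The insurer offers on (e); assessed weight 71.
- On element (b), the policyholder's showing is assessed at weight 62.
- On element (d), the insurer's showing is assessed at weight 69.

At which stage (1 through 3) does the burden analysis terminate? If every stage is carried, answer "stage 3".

At Stage 1 the policyholder must meet the preponderance of the evidence (weight is at least 53): on (a) the weight is 56, ≥ 53, so (a) meets the standard; on (b) the weight is 62 less the opposing 4 gives net 58, ≥ 53, so (b) meets the standard; on (c) the weight is 58, ≥ 53, so (c) meets the standard.
  All elements met. The burden passes to the insurer.
At Stage 2 the insurer must meet a heightened civil standard (weight exceeds 69): on (d) the weight is 69, which does not exceed 69, so (d) does not meet the standard; on (e) the weight is 71, > 69, so (e) meets the standard.
  Not every element is met, so the insurer fails to carry Stage 2.
The analysis ends at Stage 2; the policyholder prevails.

stage 2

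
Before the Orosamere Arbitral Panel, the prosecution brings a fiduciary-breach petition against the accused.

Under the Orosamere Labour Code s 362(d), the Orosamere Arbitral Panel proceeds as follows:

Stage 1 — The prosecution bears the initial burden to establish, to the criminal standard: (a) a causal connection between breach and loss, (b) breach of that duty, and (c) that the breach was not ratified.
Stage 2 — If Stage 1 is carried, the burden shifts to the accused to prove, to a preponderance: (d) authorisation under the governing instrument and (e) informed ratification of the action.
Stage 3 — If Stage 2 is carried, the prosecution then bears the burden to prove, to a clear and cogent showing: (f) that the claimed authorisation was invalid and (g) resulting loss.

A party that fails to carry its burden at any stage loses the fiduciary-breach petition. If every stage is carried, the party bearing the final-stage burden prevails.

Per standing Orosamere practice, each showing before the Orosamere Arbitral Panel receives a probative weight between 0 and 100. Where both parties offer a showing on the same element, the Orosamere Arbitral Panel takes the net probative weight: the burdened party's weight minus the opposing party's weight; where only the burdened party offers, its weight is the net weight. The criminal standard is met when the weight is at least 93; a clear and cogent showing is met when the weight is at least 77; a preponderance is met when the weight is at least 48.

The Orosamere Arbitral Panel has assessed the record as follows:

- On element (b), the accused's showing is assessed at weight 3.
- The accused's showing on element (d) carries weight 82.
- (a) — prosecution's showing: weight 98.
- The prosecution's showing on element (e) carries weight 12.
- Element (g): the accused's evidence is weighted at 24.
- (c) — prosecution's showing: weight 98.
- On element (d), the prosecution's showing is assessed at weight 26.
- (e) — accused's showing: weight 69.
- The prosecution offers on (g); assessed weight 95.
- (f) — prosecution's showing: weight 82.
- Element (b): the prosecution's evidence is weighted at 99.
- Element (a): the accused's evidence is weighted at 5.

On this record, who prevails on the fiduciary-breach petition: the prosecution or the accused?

accused

Stage 1 — burden on prosecution; standard: the criminal standard (weight is at least 93).
    (a): 98 − 5 = 93 ≥ 93 [met]
    (b): 99 − 3 = 96 ≥ 93 [met]
    (c): 98 ≥ 93 [met]
  Stage 1 carried; the burden shifts to the accused.
Stage 2 — burden on accused; standard: a preponderance (weight is at least 48).
    (d): 82 − 26 = 56 ≥ 48 [met]
    (e): 69 − 12 = 57 ≥ 48 [met]
  The accused carries Stage 2; the prosecution now bears the burden.
Stage 3 — burden on prosecution; standard: a clear and cogent showing (weight is at least 77).
    (f): 82 ≥ 77 [met]
    (g): 95 − 24 = 71 < 77 [not met]
  Stage 3 not carried; the prosecution fails its burden.
The accused prevails.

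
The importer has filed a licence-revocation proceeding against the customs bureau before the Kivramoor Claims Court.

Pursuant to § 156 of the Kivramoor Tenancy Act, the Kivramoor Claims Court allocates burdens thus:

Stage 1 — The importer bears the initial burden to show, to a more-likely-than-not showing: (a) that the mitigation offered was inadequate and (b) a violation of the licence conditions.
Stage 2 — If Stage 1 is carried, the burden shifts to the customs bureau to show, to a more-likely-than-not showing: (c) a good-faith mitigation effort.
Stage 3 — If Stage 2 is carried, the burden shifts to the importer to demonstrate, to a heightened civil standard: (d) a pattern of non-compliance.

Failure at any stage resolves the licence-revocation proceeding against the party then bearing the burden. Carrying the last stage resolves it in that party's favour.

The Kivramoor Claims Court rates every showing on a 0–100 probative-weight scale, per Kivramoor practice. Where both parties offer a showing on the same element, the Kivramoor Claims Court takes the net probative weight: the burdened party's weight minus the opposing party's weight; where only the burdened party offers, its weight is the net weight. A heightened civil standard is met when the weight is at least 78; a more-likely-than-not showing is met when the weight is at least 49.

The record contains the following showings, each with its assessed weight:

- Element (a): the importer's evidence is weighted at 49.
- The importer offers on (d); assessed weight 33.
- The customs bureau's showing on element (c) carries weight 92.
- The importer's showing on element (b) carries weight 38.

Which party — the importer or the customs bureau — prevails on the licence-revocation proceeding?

customs bureau

Stage 1 — burden on importer; standard: a more-likely-than-not showing (weight is at least 49).
    (a): 49 ≥ 49 [met]
    (b): 38 < 49 [not met]
  The importer does not carry Stage 1.
The customs bureau prevails.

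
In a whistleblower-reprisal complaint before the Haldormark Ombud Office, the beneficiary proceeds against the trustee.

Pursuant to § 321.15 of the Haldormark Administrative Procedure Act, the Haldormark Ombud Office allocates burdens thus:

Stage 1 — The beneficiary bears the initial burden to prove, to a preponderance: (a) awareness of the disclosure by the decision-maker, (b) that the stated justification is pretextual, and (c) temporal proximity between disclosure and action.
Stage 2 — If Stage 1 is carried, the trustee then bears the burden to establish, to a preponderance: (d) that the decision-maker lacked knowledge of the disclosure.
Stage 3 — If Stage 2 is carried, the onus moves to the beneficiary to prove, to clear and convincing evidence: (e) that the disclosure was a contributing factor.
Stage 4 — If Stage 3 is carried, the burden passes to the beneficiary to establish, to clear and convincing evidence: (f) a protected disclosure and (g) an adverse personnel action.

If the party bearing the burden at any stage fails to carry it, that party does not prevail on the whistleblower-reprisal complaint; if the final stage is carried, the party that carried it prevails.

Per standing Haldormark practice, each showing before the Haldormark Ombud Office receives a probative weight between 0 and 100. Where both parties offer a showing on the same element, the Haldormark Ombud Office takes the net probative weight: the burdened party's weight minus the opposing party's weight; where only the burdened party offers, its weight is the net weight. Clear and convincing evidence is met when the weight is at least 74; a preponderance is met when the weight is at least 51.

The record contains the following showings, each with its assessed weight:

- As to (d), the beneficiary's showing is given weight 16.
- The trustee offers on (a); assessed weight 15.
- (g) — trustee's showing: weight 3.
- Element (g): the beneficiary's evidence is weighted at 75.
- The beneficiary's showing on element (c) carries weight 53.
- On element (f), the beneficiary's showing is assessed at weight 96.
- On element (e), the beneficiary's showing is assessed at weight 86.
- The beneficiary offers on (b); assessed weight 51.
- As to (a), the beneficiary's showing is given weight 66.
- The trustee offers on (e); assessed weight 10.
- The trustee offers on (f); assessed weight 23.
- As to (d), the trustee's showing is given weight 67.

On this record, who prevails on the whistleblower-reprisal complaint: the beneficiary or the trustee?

Stage 1 — burden on beneficiary; standard: a preponderance (weight is at least 51).
    (a): 66 − 15 = 51 ≥ 51 [met]
    (b): 51 ≥ 51 [met]
    (c): 53 ≥ 51 [met]
  Stage 1 is satisfied; the onus moves to the trustee.
Stage 2 — burden on trustee; standard: a preponderance (weight is at least 51).
    (d): 67 − 16 = 51 ≥ 51 [met]
  The trustee carries Stage 2; the beneficiary now bears the burden.
Stage 3 — burden on beneficiary; standard: clear and convincing evidence (weight is at least 74).
    (e): 86 − 10 = 76 ≥ 74 [met]
  Stage 3 carried; the burden remains with the beneficiary.
Stage 4 — burden on beneficiary; standard: clear and convincing evidence (weight is at least 74).
    (f): 96 − 23 = 73 < 74 [not met]
    (g): 75 − 3 = 72 < 74 [not met]
  Stage 4 not carried; the beneficiary fails its burden.
The analysis ends at Stage 4; the trustee prevails.

trustee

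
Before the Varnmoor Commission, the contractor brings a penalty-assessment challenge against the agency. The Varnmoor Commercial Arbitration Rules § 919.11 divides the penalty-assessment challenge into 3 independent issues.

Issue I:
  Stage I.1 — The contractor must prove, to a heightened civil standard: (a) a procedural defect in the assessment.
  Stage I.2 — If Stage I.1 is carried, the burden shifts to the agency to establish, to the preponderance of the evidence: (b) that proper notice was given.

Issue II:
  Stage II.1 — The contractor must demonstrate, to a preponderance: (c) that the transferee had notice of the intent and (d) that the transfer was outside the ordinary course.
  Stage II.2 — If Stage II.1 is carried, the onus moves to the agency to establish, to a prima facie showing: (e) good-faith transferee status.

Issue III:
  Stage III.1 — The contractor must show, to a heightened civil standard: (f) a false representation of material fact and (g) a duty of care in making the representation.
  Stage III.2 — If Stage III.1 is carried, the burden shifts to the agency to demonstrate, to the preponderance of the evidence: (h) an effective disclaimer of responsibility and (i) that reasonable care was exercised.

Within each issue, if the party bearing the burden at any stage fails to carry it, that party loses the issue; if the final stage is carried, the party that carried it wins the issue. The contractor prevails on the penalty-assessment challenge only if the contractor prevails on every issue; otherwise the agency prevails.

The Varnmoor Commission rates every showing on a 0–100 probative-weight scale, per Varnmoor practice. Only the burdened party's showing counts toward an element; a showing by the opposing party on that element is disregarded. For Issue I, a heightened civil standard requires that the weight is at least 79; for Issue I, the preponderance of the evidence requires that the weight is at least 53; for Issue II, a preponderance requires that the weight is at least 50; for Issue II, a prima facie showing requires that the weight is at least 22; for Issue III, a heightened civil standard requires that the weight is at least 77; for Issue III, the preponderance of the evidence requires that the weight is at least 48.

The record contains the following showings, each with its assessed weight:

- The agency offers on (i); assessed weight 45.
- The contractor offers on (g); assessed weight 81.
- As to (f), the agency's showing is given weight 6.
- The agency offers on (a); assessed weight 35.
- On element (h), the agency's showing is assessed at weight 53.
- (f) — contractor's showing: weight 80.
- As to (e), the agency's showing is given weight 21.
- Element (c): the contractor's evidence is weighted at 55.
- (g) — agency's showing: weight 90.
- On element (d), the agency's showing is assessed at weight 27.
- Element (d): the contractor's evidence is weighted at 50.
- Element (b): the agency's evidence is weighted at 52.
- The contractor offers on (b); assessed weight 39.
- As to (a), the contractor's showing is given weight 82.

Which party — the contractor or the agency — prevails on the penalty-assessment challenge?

contractor

— Issue I —
At Stage I.1 the contractor must meet a heightened civil standard (weight is at least 79): on (a) the weight is 82 (the agency's 35 is given no effect), ≥ 79, so (a) meets the standard.
  All elements met. The burden passes to the agency.
At Stage I.2 the agency must meet the preponderance of the evidence (weight is at least 53): on (b) the weight is 52 (the contractor's 39 is given no effect), < 53, so (b) does not meet the standard.
  Not every element is met, so the agency fails to carry Stage I.2.
The contractor prevails on this issue.
— Issue II —
Stage II.1 (contractor, a preponderance, weight is at least 50): (c) 55 ≥ 50 — meets; (d) 50 (agency's 27 disregarded) ≥ 50 — meets.
  All elements met. The burden passes to the agency.
Stage II.2 (agency, a prima facie showing, weight is at least 22): (e) 21 < 22 — fails.
  The agency does not carry Stage II.2.
So the contractor prevails on this issue.
— Issue III —
Stage III.1 — burden on contractor; standard: a heightened civil standard (weight is at least 77).
    (f): 80 (agency's 6 disregarded) ≥ 77 [met]
    (g): 81 (agency's 90 disregarded) ≥ 77 [met]
  All elements met. The burden passes to the agency.
Stage III.2 — burden on agency; standard: the preponderance of the evidence (weight is at least 48).
    (h): 53 ≥ 48 [met]
    (i): 45 < 48 [not met]
  Not every element is met, so the agency fails to carry Stage III.2.
So the contractor prevails on this issue.
Per-issue: Issue I → contractor; Issue II → contractor; Issue III → contractor. The contractor must prevail on every issue; overall, the contractor prevails.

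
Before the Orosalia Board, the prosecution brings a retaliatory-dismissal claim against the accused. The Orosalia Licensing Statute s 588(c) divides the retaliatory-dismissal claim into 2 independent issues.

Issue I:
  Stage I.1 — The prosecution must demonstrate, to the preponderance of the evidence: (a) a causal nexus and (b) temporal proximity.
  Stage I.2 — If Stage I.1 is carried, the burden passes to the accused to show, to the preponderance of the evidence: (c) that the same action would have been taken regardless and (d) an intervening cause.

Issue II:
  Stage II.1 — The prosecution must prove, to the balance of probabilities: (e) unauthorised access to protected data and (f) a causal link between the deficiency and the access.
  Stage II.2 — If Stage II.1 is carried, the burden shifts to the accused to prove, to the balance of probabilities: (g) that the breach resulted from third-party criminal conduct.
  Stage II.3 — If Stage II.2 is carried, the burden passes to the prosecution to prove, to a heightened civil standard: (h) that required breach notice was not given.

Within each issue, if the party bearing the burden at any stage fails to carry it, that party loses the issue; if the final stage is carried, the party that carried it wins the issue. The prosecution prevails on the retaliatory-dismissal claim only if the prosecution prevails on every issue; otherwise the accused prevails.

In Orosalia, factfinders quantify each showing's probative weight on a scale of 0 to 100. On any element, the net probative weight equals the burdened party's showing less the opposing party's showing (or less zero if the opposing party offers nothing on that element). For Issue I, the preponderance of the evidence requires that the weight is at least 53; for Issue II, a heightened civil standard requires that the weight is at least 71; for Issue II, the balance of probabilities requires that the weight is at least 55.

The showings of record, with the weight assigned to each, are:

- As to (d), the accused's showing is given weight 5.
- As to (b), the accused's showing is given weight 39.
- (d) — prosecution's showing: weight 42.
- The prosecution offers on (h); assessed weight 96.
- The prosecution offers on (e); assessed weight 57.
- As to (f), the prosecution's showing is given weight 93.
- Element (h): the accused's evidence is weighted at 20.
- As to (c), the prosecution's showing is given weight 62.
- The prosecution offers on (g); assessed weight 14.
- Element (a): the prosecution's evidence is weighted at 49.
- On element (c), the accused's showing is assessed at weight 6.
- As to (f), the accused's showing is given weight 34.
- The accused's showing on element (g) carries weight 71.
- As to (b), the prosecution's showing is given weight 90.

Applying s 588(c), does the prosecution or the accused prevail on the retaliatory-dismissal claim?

— Issue I —
Stage I.1 — burden on prosecution; standard: the preponderance of the evidence (weight is at least 53).
    (a): 49 < 53 [not met]
    (b): 90 − 39 = 51 < 53 [not met]
  Not every element is met, so the prosecution fails to carry Stage I.1.
So the accused prevails on this issue.
— Issue II —
At Stage II.1 the prosecution must meet the balance of probabilities (weight is at least 55): on (e) the weight is 57, ≥ 55, so (e) meets the standard; on (f) the weight is 93 less the opposing 34 gives net 59, which does reach 55, so (f) meets the standard.
  Stage II.1 is satisfied; the onus moves to the accused.
At Stage II.2 the accused must meet the balance of probabilities (weight is at least 55): on (g) the weight is 71 less the opposing 14 gives net 57, which does reach 55, so (g) meets the standard.
  All elements met. The burden passes to the prosecution.
At Stage II.3 the prosecution must meet a heightened civil standard (weight is at least 71): on (h) the weight is 96 less the opposing 20 gives net 76, which does reach 71, so (h) meets the standard.
  Stage II.3 carried; the final stage is satisfied.
Every stage carried; the prosecution prevails on this issue.
Per-issue: Issue I → accused; Issue II → prosecution. The prosecution must prevail on every issue; overall, the accused prevails.

accused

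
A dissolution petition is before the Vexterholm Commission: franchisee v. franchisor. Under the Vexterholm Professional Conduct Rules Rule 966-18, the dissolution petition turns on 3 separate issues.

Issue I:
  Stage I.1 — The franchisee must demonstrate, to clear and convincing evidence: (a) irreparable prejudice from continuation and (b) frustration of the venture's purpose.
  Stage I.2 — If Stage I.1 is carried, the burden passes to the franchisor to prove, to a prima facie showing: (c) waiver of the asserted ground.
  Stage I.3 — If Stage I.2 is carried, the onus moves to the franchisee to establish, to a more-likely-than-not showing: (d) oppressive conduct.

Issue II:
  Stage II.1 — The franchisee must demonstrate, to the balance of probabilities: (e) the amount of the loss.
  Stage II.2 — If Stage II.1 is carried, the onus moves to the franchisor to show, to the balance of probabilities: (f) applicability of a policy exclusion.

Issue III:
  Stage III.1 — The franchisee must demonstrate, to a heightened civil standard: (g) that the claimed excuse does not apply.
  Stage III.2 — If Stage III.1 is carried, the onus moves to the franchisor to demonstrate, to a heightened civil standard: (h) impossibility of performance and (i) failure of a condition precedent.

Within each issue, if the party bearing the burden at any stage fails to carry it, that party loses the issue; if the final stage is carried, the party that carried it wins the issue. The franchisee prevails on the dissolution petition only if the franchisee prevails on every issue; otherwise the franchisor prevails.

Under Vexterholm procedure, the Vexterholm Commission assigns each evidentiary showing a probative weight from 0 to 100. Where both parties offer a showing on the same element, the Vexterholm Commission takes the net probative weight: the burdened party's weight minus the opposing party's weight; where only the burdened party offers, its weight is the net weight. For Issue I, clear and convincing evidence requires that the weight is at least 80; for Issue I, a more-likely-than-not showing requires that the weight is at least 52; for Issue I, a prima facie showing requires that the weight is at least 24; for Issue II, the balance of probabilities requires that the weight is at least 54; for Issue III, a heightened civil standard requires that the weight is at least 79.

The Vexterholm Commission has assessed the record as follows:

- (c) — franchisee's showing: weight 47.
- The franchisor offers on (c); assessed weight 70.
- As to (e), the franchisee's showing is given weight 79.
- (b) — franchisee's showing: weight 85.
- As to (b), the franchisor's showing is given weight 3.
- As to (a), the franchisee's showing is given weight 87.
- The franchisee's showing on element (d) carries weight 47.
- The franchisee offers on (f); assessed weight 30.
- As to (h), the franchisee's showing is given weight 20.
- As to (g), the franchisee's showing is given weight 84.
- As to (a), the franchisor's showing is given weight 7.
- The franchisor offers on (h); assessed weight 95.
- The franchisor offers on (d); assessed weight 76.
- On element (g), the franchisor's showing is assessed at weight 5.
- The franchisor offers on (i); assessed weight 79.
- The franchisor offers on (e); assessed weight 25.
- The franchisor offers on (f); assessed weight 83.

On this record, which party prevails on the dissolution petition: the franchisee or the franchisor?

franchisee

— Issue I —
At Stage I.1 the franchisee must meet clear and convincing evidence (weight is at least 80): on (a) the weight is 87 less the opposing 7 gives net 80, which does reach 80, so (a) meets the standard; on (b) the weight is 85 less the opposing 3 gives net 82, ≥ 80, so (b) meets the standard.
  Stage I.1 is satisfied; the onus moves to the franchisor.
At Stage I.2 the franchisor must meet a prima facie showing (weight is at least 24): on (c) the weight is 70 less the opposing 47 gives net 23, which does not reach 24, so (c) does not meet the standard.
  The franchisor does not carry Stage I.2.
The franchisee prevails on this issue.
— Issue II —
Stage II.1 — burden on franchisee; standard: the balance of probabilities (weight is at least 54).
    (e): 79 − 25 = 54 ≥ 54 [met]
  Stage II.1 carried; the burden shifts to the franchisor.
Stage II.2 — burden on franchisor; standard: the balance of probabilities (weight is at least 54).
    (f): 83 − 30 = 53 < 54 [not met]
  Not every element is met, so the franchisor fails to carry Stage II.2.
The analysis ends at Stage II.2; the franchisee prevails on this issue.
— Issue III —
Stage III.1 — burden on franchisee; standard: a heightened civil standard (weight is at least 79).
    (g): 84 − 5 = 79 ≥ 79 [met]
  The franchisee carries Stage III.1; the franchisor now bears the burden.
Stage III.2 — burden on franchisor; standard: a heightened civil standard (weight is at least 79).
    (h): 95 − 20 = 75 < 79 [not met]
    (i): 79 ≥ 79 [met]
  The franchisor does not carry Stage III.2.
The franchisee prevails on this issue.
Per-issue: Issue I → franchisee; Issue II → franchisee; Issue III → franchisee. The franchisee must prevail on every issue; overall, the franchisee prevails.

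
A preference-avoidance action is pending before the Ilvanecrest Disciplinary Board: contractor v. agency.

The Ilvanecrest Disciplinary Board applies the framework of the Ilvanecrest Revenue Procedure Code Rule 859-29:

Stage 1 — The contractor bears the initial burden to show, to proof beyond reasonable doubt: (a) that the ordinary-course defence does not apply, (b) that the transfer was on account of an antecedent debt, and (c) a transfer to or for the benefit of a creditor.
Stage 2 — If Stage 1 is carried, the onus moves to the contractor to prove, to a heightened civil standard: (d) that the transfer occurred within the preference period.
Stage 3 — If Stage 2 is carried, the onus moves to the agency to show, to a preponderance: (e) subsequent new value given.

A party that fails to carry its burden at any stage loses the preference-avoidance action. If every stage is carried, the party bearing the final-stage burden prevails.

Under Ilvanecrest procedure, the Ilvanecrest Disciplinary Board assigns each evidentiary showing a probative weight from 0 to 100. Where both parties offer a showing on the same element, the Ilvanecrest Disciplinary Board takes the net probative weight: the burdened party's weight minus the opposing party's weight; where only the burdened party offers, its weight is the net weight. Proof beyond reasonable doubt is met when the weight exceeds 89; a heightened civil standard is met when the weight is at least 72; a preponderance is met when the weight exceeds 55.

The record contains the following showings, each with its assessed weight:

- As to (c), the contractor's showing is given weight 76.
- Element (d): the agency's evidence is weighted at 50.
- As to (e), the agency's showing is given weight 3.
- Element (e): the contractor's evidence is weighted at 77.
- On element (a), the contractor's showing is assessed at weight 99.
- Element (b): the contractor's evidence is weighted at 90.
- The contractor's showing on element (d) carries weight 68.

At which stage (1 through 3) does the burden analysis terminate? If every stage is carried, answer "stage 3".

At Stage 1 the contractor must meet proof beyond reasonable doubt (weight exceeds 89): on (a) the weight is 99, > 89, so (a) meets the standard; on (b) the weight is 90, which does exceed 89, so (b) meets the standard; on (c) the weight is 76, which does not exceed 89, so (c) does not meet the standard.
  Not every element is met, so the contractor fails to carry Stage 1.
The agency prevails.

stage 1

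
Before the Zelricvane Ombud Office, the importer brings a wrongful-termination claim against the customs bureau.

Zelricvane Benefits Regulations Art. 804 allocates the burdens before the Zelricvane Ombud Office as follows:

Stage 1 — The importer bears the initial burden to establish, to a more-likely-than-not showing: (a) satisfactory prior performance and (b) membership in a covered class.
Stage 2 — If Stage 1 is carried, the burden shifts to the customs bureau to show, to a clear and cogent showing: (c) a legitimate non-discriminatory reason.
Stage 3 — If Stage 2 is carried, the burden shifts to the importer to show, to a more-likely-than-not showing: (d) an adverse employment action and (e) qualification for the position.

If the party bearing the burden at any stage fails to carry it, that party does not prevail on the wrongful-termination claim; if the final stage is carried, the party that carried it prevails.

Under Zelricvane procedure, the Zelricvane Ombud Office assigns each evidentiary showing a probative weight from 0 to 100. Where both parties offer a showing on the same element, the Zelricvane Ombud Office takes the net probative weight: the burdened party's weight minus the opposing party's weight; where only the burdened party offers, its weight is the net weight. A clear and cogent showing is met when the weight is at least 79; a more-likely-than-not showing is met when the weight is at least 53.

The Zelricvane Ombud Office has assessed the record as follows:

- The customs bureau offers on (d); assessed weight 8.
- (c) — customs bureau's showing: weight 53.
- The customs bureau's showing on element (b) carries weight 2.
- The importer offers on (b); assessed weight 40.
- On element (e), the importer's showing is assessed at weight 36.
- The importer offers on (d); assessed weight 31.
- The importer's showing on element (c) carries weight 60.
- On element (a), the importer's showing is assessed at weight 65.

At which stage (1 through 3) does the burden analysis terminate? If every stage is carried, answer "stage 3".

Stage 1 — burden on importer; standard: a more-likely-than-not showing (weight is at least 53).
    (a): 65 ≥ 53 [met]
    (b): 40 − 2 = 38 < 53 [not met]
  Stage 1 not carried; the importer fails its burden.
The analysis ends at Stage 1; the customs bureau prevails.

stage 1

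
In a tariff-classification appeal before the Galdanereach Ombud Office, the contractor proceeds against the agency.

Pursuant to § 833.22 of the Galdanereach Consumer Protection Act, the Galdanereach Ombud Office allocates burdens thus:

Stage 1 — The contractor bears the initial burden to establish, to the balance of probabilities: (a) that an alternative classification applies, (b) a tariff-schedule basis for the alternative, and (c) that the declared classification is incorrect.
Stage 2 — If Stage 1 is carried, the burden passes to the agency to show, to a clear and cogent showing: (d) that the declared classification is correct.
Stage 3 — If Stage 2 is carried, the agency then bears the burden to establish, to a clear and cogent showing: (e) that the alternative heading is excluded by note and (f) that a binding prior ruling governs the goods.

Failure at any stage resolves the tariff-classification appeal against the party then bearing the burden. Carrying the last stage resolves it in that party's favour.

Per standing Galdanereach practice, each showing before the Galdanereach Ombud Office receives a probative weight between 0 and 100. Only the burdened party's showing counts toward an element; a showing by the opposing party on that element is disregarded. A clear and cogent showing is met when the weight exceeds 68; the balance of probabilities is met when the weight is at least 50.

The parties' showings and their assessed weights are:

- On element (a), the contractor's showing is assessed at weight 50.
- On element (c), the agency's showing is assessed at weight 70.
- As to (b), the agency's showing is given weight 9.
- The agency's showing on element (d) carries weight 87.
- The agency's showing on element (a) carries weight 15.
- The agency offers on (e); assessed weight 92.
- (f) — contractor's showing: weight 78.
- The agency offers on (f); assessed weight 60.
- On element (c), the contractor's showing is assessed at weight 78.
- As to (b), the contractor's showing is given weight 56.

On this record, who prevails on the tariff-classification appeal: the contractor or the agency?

contractor

Stage 1 (contractor, the balance of probabilities, weight is at least 50): (a) 50 (agency's 15 disregarded) ≥ 50 — meets; (b) 56 (agency's 9 disregarded) ≥ 50 — meets; (c) 78 (agency's 70 disregarded) ≥ 50 — meets.
  Stage 1 is satisfied; the onus moves to the agency.
Stage 2 (agency, a clear and cogent showing, weight exceeds 68): (d) 87 > 68 — meets.
  All elements met. The agency retains the burden for Stage 3.
Stage 3 (agency, a clear and cogent showing, weight exceeds 68): (e) 92 > 68 — meets; (f) 60 (contractor's 78 disregarded) ≤ 68 — fails.
  Stage 3 not carried; the agency fails its burden.
The analysis ends at Stage 3; the contractor prevails.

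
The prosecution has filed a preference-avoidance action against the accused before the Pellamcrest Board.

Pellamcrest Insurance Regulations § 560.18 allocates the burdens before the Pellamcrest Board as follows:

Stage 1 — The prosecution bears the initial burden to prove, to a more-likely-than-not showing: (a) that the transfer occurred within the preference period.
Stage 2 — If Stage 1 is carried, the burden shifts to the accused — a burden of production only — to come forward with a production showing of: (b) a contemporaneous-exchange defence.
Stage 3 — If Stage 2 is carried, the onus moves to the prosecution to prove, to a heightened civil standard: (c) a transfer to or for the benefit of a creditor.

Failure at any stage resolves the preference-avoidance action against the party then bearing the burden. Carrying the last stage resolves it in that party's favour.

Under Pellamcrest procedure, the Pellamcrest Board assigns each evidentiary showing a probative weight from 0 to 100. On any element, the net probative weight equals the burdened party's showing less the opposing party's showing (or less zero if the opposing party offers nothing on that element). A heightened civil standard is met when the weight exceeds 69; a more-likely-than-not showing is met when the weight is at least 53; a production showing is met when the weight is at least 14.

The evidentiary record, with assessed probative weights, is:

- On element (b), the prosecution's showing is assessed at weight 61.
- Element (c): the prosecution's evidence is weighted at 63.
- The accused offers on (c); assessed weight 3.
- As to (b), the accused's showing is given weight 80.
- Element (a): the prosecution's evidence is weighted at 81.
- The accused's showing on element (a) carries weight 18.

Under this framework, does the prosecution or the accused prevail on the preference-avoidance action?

accused

Stage 1 — burden on prosecution; standard: a more-likely-than-not showing (weight is at least 53).
    (a): 81 − 18 = 63 ≥ 53 [met]
  All elements met. The burden passes to the accused.
Stage 2 — burden on accused; standard: a production showing (weight is at least 14).
    (b): 80 − 61 = 19 ≥ 14 [met]
  The accused carries Stage 2; the prosecution now bears the burden.
Stage 3 — burden on prosecution; standard: a heightened civil standard (weight exceeds 69).
    (c): 63 − 3 = 60 ≤ 69 [not met]
  Not every element is met, so the prosecution fails to carry Stage 3.
The accused prevails.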